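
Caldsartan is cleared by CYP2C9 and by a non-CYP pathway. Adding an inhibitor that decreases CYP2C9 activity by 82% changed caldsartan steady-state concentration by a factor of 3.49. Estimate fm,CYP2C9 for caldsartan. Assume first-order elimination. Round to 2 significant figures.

CL'/CL = 1 / 3.49 = 0.2865
0.18·fm + (1 − fm) = 0.2865
fm = (0.2865 − 1) / (0.18 − 1) = 0.87

0.87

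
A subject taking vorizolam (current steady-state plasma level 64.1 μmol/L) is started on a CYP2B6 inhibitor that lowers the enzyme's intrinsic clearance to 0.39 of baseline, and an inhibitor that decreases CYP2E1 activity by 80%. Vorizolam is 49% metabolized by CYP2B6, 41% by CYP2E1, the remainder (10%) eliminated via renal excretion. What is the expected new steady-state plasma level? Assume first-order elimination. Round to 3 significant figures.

172 μmol/L

CYP2B6: 0.49 × 0.39 = 0.1911
CYP2E1: 0.41 × 0.2 = 0.082
Other: 0.1 (unchanged)
New clearance relative to baseline: 0.1911 + 0.082 + 0.1 = 0.3731.
New steady-state plasma level = 64.1 / 0.3731 = 172 μmol/L (concentration scales inversely with clearance).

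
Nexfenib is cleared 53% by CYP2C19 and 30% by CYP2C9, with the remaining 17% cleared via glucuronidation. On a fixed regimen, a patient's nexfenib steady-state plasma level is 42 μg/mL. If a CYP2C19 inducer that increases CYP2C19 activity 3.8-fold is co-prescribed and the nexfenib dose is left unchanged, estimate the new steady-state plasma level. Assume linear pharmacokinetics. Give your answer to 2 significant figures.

CYP2C19: 0.53 × 3.8 = 2.014
CYP2C9: 0.3 (unchanged)
Other: 0.17 (unchanged)
New clearance relative to baseline: 2.014 + 0.3 + 0.17 = 2.484.
With dosing unchanged, steady-state plasma level scales as 1/CL: 42 / 2.484 = 17 μg/mL.

17 μg/mL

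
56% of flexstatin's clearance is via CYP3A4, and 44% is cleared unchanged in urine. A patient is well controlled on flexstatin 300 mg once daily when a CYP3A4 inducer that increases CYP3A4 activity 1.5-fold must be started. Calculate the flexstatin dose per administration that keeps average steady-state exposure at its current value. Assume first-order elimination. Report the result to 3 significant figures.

384 mg

CYP3A4: 0.56 × 1.5 = 0.84
Other: 0.44 (unchanged)
CL_new/CL_old = 0.84 + 0.44 = 1.28.
Css,avg = (dose rate)/CL, so holding Css fixed requires dose ∝ CL: 300 × 1.28 = 384 mg.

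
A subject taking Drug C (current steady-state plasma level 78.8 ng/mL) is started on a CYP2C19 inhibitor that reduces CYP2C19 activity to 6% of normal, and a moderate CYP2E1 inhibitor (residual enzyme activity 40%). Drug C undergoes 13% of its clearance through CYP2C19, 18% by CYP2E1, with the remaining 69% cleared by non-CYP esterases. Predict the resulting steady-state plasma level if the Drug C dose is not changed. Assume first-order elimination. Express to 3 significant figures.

102 ng/mL

The CYP2C19 pathway (13% of clearance) is reduced to 0.06× activity: 0.13 × 0.06 = 0.0078.
The CYP2E1 pathway (18% of clearance) is reduced to 0.4× activity: 0.18 × 0.4 = 0.072.
The remaining 69% of clearance is unaffected.
CL_new/CL_old = 0.0078 + 0.072 + 0.69 = 0.7698.
Dividing the baseline by the relative clearance: 78.8 / 0.7698 = 102 ng/mL.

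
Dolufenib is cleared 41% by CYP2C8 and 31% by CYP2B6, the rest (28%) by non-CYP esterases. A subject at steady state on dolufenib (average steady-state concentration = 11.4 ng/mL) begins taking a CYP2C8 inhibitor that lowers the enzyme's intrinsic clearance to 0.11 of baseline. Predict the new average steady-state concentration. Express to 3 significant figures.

The CYP2C8 pathway (41% of clearance) drops to 0.11× activity: 0.41 × 0.11 = 0.0451.
CYP2B6 (31%) and the residual 28% are unaffected.
New clearance relative to baseline: 0.0451 + 0.31 + 0.28 = 0.6351.
New average steady-state concentration = baseline ÷ relative clearance = 11.4 / 0.6351 = 17.9 ng/mL.

17.9 ng/mL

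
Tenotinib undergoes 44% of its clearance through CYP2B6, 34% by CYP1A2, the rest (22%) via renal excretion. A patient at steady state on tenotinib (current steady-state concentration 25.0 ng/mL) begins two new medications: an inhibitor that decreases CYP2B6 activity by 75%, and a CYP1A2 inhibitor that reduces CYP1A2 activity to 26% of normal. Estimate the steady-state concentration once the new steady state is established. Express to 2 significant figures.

The CYP2B6 pathway (44% of clearance) is reduced to 0.25× activity: 0.44 × 0.25 = 0.11.
The CYP1A2 pathway (34% of clearance) falls to 0.26× activity: 0.34 × 0.26 = 0.0884.
Non-CYP routes (22%) are unchanged.
New clearance relative to baseline: 0.11 + 0.0884 + 0.22 = 0.4184.
Steady-state concentration ∝ 1/CL: new value = 25.0 / 0.4184 = 60 ng/mL.

60 ng/mL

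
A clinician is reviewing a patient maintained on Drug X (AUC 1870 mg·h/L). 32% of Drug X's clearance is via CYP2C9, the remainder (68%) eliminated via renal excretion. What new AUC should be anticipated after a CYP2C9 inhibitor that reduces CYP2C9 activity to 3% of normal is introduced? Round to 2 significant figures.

The CYP2C9 pathway (32% of clearance) falls to 0.03× activity: 0.32 × 0.03 = 0.0096.
The remaining 68% of clearance is unaffected.
CL_new/CL_old = 0.0096 + 0.68 = 0.6896.
With dosing unchanged, AUC scales as 1/CL: 1870 / 0.6896 = 2.7 × 10³ mg·h/L.

2.7 × 10³ mg·h/L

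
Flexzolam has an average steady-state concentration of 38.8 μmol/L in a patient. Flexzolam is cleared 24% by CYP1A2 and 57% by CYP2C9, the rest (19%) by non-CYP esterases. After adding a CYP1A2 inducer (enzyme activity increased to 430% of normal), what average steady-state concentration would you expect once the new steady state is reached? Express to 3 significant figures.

21.7 μmol/L

The CYP1A2 pathway (24% of clearance) increases to 4.3× activity: 0.24 × 4.3 = 1.032.
CYP2C9 (57%) and the residual 19% are unaffected.
CL_new/CL_old = 1.032 + 0.57 + 0.19 = 1.792.
With dosing unchanged, average steady-state concentration scales as 1/CL: 38.8 / 1.792 = 21.7 μmol/L.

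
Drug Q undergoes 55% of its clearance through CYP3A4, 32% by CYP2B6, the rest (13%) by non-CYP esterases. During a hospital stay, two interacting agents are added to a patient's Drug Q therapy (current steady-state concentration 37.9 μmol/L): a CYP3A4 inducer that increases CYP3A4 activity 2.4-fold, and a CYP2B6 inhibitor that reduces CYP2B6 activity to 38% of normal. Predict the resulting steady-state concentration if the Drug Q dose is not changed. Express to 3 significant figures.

The CYP3A4 pathway (55% of clearance) rises to 2.4× activity: 0.55 × 2.4 = 1.32.
The CYP2B6 pathway (32% of clearance) drops to 0.38× activity: 0.32 × 0.38 = 0.1216.
The remaining 13% of clearance is unaffected.
New clearance relative to baseline: 1.32 + 0.1216 + 0.13 = 1.5716.
New steady-state concentration = 37.9 / 1.5716 = 24.1 μmol/L (concentration scales inversely with clearance).

24.1 μmol/L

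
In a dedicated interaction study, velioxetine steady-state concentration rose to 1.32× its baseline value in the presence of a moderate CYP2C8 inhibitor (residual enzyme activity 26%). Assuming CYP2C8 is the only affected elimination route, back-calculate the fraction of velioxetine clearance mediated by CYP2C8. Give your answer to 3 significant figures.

Let fm be the CYP2C8 fraction. New clearance relative to baseline = fm × 0.26 + (1 − fm).
Steady-state concentration ratio = 1 / (new CL fraction), so new CL fraction = 1 / 1.32 = 0.7576.
fm × 0.26 + 1 − fm = 0.7576  ⇒  fm × (0.26 − 1) = −0.2424  ⇒  fm = 0.328.

0.328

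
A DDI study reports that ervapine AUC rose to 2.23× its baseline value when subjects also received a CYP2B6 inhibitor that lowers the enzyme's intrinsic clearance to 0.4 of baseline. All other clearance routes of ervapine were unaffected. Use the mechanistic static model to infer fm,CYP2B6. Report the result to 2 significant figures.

Let fm be the CYP2B6 fraction. New clearance relative to baseline = fm × 0.4 + (1 − fm).
AUC ratio = 1 / (new CL fraction), so new CL fraction = 1 / 2.23 = 0.4484.
fm × 0.4 + 1 − fm = 0.4484  ⇒  fm × (0.4 − 1) = −0.5516  ⇒  fm = 0.92.

0.92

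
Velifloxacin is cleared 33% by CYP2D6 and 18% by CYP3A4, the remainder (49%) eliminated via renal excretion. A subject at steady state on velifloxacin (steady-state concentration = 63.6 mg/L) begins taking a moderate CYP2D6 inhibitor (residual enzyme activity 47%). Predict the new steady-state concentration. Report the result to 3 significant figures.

CYP2D6: 0.33 × 0.47 = 0.1551
CYP3A4: 0.18 (unchanged)
Other: 0.49 (unchanged)
Relative clearance = 0.1551 + 0.18 + 0.49 = 0.8251.
With dosing unchanged, steady-state concentration scales as 1/CL: 63.6 / 0.8251 = 77.1 mg/L.

77.1 mg/L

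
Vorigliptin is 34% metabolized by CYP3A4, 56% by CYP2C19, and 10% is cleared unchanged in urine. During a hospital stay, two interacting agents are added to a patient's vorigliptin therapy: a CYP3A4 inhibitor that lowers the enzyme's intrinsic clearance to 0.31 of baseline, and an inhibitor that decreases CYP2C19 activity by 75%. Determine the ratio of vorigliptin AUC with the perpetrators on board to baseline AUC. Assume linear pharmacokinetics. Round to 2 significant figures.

CYP3A4: 0.34 × 0.31 = 0.1054
CYP2C19: 0.56 × 0.25 = 0.14
Other: 0.1 (unchanged)
Relative clearance = 0.1054 + 0.14 + 0.1 = 0.3454.
Net AUC ratio = 1 / 0.3454 = 2.9.

2.9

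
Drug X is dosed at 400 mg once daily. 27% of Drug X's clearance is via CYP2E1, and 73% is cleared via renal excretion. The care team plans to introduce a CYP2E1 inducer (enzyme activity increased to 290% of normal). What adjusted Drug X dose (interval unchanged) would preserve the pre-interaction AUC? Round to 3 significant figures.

The CYP2E1 pathway (27% of clearance) is boosted to 2.9× activity: 0.27 × 2.9 = 0.783.
Non-CYP routes (73%) are unchanged.
New clearance relative to baseline: 0.783 + 0.73 = 1.513.
Css,avg = (dose rate)/CL, so holding Css fixed requires dose ∝ CL: 400 × 1.513 = 605 mg.

605 mg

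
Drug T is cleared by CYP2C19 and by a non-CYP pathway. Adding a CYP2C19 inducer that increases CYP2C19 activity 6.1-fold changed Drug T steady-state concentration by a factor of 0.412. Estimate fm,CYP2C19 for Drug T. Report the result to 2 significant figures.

0.28

Call the CYP2C19 fraction fm. After the interaction, CL_new/CL_old = fm × 6.1 + (1 − fm).
Steady-state concentration ratio = 1 / (new CL fraction), so new CL fraction = 1 / 0.412 = 2.427.
fm × 6.1 + 1 − fm = 2.427  ⇒  fm × (6.1 − 1) = 1.427  ⇒  fm = 0.28.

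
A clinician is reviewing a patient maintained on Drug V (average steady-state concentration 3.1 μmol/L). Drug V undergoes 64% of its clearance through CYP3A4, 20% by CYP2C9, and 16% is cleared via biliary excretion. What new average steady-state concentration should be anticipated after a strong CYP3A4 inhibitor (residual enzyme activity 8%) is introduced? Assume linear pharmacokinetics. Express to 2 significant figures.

7.5 μmol/L

The CYP3A4 pathway (64% of clearance) is reduced to 0.08× activity: 0.64 × 0.08 = 0.0512.
CYP2C9 (20%) and the residual 16% are unaffected.
New clearance relative to baseline: 0.0512 + 0.2 + 0.16 = 0.4112.
With dosing unchanged, average steady-state concentration scales as 1/CL: 3.1 / 0.4112 = 7.5 μmol/L.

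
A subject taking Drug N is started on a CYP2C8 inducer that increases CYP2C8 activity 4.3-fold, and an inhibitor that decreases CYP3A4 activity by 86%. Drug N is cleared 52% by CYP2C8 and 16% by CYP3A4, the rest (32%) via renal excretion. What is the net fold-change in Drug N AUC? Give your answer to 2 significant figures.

0.39

CYP2C8: 0.52 × 4.3 = 2.236
CYP3A4: 0.16 × 0.14 = 0.0224
Other: 0.32 (unchanged)
CL_new/CL_old = 2.236 + 0.0224 + 0.32 = 2.5784.
Net AUC ratio = 1 / 2.5784 = 0.39.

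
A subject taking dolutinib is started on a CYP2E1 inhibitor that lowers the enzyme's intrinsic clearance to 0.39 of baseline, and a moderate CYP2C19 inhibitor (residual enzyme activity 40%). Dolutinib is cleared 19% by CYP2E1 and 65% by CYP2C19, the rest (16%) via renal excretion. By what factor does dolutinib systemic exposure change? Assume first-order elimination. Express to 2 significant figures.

2.0

The CYP2E1 pathway (19% of clearance) is reduced to 0.39× activity: 0.19 × 0.39 = 0.0741.
The CYP2C19 pathway (65% of clearance) is reduced to 0.4× activity: 0.65 × 0.4 = 0.26.
Non-CYP routes (16%) are unchanged.
Relative clearance = 0.0741 + 0.26 + 0.16 = 0.4941.
Systemic exposure ∝ 1/CL: fold-change = 1 / 0.4941 = 2.0.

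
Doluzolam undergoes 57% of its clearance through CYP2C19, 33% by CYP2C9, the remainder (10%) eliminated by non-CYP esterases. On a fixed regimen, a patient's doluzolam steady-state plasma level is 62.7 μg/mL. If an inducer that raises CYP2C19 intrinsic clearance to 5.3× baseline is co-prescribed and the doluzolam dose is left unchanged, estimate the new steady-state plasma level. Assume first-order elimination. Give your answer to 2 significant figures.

18 μg/mL

The CYP2C19 pathway (57% of clearance) increases to 5.3× activity: 0.57 × 5.3 = 3.021.
CYP2C9 (33%) and the residual 10% are unaffected.
CL_new/CL_old = 3.021 + 0.33 + 0.1 = 3.451.
New steady-state plasma level = baseline ÷ relative clearance = 62.7 / 3.451 = 18 μg/mL.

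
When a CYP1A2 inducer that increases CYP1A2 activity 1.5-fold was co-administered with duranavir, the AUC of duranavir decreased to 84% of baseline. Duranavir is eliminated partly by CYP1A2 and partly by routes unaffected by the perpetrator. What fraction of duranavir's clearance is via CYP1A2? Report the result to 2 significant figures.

0.38

CL'/CL = 1 / 0.840 = 1.19
1.5·fm + (1 − fm) = 1.19
fm = (1.19 − 1) / (1.5 − 1) = 0.38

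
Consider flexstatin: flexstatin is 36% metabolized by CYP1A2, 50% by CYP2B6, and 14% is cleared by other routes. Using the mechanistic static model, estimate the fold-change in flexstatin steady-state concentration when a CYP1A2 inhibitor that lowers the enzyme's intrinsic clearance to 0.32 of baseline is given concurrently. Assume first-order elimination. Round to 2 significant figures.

1.3

The CYP1A2 pathway (36% of clearance) drops to 0.32× activity: 0.36 × 0.32 = 0.1152.
CYP2B6 (50%) and the residual 14% are unaffected.
New clearance relative to baseline: 0.1152 + 0.5 + 0.14 = 0.7552.
Since steady-state concentration ∝ 1/CL, the ratio is 1 / 0.7552 = 1.3.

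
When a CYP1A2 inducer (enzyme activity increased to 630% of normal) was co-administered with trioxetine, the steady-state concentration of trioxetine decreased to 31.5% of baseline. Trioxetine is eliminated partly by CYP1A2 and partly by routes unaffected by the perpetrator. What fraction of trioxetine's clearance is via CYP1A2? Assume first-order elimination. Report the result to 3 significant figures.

0.410

Write x for the fraction cleared via CYP1A2. The observed steady-state concentration change means clearance rose to 1/0.315 = 3.175 of baseline.
Setting x·6.3 + (1 − x) = 3.175 and solving: x = (3.175 − 1)/(6.3 − 1) = 0.410.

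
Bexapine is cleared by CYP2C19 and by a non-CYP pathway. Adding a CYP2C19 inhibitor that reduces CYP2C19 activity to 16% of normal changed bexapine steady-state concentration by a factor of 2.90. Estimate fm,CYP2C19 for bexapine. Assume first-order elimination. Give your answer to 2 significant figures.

0.78

Write x for the fraction cleared via CYP2C19. The observed steady-state concentration change means clearance fell to 1/2.90 = 0.3448 of baseline.
Only the CYP2C19 route changed, so 0.3448 = x·0.16 + (1 − x), giving x = 0.78.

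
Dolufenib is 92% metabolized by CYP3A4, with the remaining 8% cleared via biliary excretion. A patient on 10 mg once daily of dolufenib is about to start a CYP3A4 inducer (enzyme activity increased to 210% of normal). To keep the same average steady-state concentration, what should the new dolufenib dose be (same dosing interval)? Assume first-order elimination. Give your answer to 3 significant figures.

The CYP3A4 pathway (92% of clearance) increases to 2.1× activity: 0.92 × 2.1 = 1.932.
The remaining 8% of clearance is unaffected.
New clearance relative to baseline: 1.932 + 0.08 = 2.012.
Exposure is unchanged when dose changes in proportion to clearance. New dose = 10 mg × 2.012 = 20.1 mg.

20.1 mg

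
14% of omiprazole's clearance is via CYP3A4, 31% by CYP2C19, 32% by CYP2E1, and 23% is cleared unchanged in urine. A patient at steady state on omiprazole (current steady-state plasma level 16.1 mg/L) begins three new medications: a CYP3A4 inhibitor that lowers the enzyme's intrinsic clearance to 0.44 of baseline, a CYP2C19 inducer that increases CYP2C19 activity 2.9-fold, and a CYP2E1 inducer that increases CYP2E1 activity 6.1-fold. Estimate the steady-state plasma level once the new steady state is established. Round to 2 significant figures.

5.1 mg/L

The CYP3A4 pathway (14% of clearance) falls to 0.44× activity: 0.14 × 0.44 = 0.0616.
The CYP2C19 pathway (31% of clearance) is boosted to 2.9× activity: 0.31 × 2.9 = 0.899.
The CYP2E1 pathway (32% of clearance) is boosted to 6.1× activity: 0.32 × 6.1 = 1.952.
Non-CYP routes (23%) are unchanged.
Relative clearance = 0.0616 + 0.899 + 1.952 + 0.23 = 3.1426.
Dividing the baseline by the relative clearance: 16.1 / 3.1426 = 5.1 mg/L.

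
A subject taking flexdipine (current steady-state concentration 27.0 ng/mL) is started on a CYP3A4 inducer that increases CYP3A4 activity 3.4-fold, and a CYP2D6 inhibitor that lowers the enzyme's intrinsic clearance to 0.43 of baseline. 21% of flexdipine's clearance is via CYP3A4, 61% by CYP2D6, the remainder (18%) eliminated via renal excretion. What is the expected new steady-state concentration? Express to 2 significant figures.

The CYP3A4 pathway (21% of clearance) rises to 3.4× activity: 0.21 × 3.4 = 0.714.
The CYP2D6 pathway (61% of clearance) is reduced to 0.43× activity: 0.61 × 0.43 = 0.2623.
The remaining 18% of clearance is unaffected.
Relative clearance = 0.714 + 0.2623 + 0.18 = 1.1563.
Steady-state concentration ∝ 1/CL: new value = 27.0 / 1.1563 = 23 ng/mL.

23 ng/mL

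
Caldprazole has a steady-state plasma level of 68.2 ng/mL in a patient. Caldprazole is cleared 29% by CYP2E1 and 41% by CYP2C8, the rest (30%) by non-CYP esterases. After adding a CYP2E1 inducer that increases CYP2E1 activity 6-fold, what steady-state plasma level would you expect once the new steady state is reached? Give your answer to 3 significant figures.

The CYP2E1 pathway (29% of clearance) is boosted to 6× activity: 0.29 × 6 = 1.74.
CYP2C8 (41%) and the residual 30% are unaffected.
Relative clearance = 1.74 + 0.41 + 0.3 = 2.45.
With dosing unchanged, steady-state plasma level scales as 1/CL: 68.2 / 2.45 = 27.8 ng/mL.

27.8 ng/mL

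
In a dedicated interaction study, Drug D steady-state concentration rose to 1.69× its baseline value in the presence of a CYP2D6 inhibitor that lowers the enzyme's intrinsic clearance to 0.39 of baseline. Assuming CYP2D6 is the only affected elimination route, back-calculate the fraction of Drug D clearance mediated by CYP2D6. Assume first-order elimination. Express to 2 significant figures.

Write x for the fraction cleared via CYP2D6. The observed steady-state concentration change means clearance fell to 1/1.69 = 0.5917 of baseline.
Setting x·0.39 + (1 − x) = 0.5917 and solving: x = (0.5917 − 1)/(0.39 − 1) = 0.67.

0.67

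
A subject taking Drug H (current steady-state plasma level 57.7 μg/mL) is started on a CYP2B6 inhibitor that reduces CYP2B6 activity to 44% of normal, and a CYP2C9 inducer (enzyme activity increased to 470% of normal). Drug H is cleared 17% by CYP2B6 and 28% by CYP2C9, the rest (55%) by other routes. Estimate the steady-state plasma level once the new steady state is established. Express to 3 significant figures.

The CYP2B6 pathway (17% of clearance) drops to 0.44× activity: 0.17 × 0.44 = 0.0748.
The CYP2C9 pathway (28% of clearance) increases to 4.7× activity: 0.28 × 4.7 = 1.316.
The remaining 55% of clearance is unaffected.
CL_new/CL_old = 0.0748 + 1.316 + 0.55 = 1.9408.
Steady-state plasma level ∝ 1/CL: new value = 57.7 / 1.9408 = 29.7 μg/mL.

29.7 μg/mL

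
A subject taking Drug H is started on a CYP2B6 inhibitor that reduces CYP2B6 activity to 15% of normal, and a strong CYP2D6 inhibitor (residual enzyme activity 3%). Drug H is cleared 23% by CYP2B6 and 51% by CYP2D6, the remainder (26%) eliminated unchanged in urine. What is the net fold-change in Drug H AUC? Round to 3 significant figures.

CYP2B6: 0.23 × 0.15 = 0.0345
CYP2D6: 0.51 × 0.03 = 0.0153
Other: 0.26 (unchanged)
CL_new/CL_old = 0.0345 + 0.0153 + 0.26 = 0.3098.
Net AUC ratio = 1 / 0.3098 = 3.23.

3.23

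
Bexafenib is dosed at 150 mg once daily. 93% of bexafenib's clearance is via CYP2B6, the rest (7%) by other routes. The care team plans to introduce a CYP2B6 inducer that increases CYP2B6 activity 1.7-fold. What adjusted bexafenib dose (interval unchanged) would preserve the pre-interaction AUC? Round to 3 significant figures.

248 mg

The CYP2B6 pathway (93% of clearance) is boosted to 1.7× activity: 0.93 × 1.7 = 1.581.
The remaining 7% of clearance is unaffected.
Relative clearance = 1.581 + 0.07 = 1.651.
Exposure is unchanged when dose changes in proportion to clearance. New dose = 150 mg × 1.651 = 248 mg.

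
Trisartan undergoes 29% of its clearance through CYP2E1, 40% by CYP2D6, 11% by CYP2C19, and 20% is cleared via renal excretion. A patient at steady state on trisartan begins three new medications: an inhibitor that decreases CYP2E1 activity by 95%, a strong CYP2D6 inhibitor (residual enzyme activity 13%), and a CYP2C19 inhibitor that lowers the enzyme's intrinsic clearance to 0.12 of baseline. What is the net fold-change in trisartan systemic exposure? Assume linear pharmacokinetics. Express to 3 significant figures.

The CYP2E1 pathway (29% of clearance) is reduced to 0.05× activity: 0.29 × 0.05 = 0.0145.
The CYP2D6 pathway (40% of clearance) is reduced to 0.13× activity: 0.4 × 0.13 = 0.052.
The CYP2C19 pathway (11% of clearance) drops to 0.12× activity: 0.11 × 0.12 = 0.0132.
The remaining 20% of clearance is unaffected.
CL_new/CL_old = 0.0145 + 0.052 + 0.0132 + 0.2 = 0.2797.
Because systemic exposure varies inversely with clearance, the combined effect is 1 / 0.2797 = 3.58.

3.58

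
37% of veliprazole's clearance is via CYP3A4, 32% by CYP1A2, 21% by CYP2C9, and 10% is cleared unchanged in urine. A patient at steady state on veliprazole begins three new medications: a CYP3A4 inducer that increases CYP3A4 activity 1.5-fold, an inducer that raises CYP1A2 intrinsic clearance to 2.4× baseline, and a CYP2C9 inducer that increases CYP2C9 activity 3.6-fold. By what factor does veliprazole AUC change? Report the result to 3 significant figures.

The CYP3A4 pathway (37% of clearance) is boosted to 1.5× activity: 0.37 × 1.5 = 0.555.
The CYP1A2 pathway (32% of clearance) is boosted to 2.4× activity: 0.32 × 2.4 = 0.768.
The CYP2C9 pathway (21% of clearance) is boosted to 3.6× activity: 0.21 × 3.6 = 0.756.
The remaining 10% of clearance is unaffected.
New clearance relative to baseline: 0.555 + 0.768 + 0.756 + 0.1 = 2.179.
AUC ∝ 1/CL: fold-change = 1 / 2.179 = 0.459.

0.459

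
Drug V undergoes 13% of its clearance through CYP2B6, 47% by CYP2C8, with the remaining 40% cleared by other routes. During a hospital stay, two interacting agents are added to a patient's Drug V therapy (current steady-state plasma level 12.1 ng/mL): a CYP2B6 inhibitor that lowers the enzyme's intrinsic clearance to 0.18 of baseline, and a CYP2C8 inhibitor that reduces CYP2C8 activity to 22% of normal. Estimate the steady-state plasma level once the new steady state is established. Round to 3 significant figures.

23.0 ng/mL

The CYP2B6 pathway (13% of clearance) drops to 0.18× activity: 0.13 × 0.18 = 0.0234.
The CYP2C8 pathway (47% of clearance) drops to 0.22× activity: 0.47 × 0.22 = 0.1034.
Non-CYP routes (40%) are unchanged.
CL_new/CL_old = 0.0234 + 0.1034 + 0.4 = 0.5268.
New steady-state plasma level = 12.1 / 0.5268 = 23.0 ng/mL (concentration scales inversely with clearance).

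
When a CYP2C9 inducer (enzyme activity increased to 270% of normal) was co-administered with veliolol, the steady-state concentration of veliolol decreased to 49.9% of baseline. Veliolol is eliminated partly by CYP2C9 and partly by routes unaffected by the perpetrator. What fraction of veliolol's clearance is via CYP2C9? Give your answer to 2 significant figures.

Call the CYP2C9 fraction fm. After the interaction, CL_new/CL_old = fm × 2.7 + (1 − fm).
Steady-state concentration ratio = 1 / (new CL fraction), so new CL fraction = 1 / 0.499 = 2.004.
fm × 2.7 + 1 − fm = 2.004  ⇒  fm × (2.7 − 1) = 1.004  ⇒  fm = 0.59.

0.59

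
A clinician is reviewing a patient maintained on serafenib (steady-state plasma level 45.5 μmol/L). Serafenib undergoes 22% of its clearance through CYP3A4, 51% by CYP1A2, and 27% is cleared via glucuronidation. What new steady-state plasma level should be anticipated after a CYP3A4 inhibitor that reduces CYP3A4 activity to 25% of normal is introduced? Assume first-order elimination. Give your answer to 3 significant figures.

The CYP3A4 pathway (22% of clearance) is reduced to 0.25× activity: 0.22 × 0.25 = 0.055.
CYP1A2 (51%) and the residual 27% are unaffected.
CL_new/CL_old = 0.055 + 0.51 + 0.27 = 0.835.
New steady-state plasma level = baseline ÷ relative clearance = 45.5 / 0.835 = 54.5 μmol/L.

54.5 μmol/L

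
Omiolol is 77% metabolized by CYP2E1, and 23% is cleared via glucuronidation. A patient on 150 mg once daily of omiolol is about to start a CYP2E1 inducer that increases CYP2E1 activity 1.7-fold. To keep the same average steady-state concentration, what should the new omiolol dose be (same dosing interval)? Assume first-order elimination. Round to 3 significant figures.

231 mg

CYP2E1: 0.77 × 1.7 = 1.309
Other: 0.23 (unchanged)
CL_new/CL_old = 1.309 + 0.23 = 1.539.
Exposure is unchanged when dose changes in proportion to clearance. New dose = 150 mg × 1.539 = 231 mg.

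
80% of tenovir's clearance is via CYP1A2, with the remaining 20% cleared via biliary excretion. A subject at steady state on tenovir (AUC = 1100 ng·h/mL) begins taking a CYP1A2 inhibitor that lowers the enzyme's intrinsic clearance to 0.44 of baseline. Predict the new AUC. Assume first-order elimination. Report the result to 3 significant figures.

The CYP1A2 pathway (80% of clearance) is reduced to 0.44× activity: 0.8 × 0.44 = 0.352.
The remaining 20% of clearance is unaffected.
CL_new/CL_old = 0.352 + 0.2 = 0.552.
AUC ∝ 1/CL, so new value = 1100 / 0.552 = 1.99 × 10³ ng·h/mL.

1.99 × 10³ ng·h/mL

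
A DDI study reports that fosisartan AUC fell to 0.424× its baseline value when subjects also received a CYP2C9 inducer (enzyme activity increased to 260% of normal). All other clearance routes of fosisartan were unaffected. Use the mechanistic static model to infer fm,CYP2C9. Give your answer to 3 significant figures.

CL'/CL = 1 / 0.424 = 2.358
2.6·fm + (1 − fm) = 2.358
fm = (2.358 − 1) / (2.6 − 1) = 0.849

0.849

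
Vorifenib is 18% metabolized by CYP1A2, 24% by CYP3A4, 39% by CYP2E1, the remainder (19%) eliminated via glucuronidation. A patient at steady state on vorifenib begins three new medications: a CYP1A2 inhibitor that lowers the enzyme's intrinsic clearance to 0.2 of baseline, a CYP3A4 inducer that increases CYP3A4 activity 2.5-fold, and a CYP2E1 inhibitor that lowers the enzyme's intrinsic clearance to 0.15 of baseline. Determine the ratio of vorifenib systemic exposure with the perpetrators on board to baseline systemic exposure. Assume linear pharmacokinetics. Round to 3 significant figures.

The CYP1A2 pathway (18% of clearance) drops to 0.2× activity: 0.18 × 0.2 = 0.036.
The CYP3A4 pathway (24% of clearance) rises to 2.5× activity: 0.24 × 2.5 = 0.6.
The CYP2E1 pathway (39% of clearance) drops to 0.15× activity: 0.39 × 0.15 = 0.0585.
The remaining 19% of clearance is unaffected.
New clearance relative to baseline: 0.036 + 0.6 + 0.0585 + 0.19 = 0.8845.
Because systemic exposure varies inversely with clearance, the combined effect is 1 / 0.8845 = 1.13.

1.13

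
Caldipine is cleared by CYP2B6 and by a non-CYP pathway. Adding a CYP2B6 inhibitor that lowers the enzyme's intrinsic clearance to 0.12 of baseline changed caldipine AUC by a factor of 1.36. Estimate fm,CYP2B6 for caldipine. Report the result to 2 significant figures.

0.30

Write x for the fraction cleared via CYP2B6. The observed AUC change means clearance fell to 1/1.36 = 0.7353 of baseline.
Setting x·0.12 + (1 − x) = 0.7353 and solving: x = (0.7353 − 1)/(0.12 − 1) = 0.30.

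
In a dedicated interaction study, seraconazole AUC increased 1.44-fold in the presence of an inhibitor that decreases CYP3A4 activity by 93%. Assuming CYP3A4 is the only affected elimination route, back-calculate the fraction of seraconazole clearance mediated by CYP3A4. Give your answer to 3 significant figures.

0.329

Call the CYP3A4 fraction fm. After the interaction, CL_new/CL_old = fm × 0.07 + (1 − fm).
AUC ratio = 1 / (new CL fraction), so new CL fraction = 1 / 1.44 = 0.6944.
fm × 0.07 + 1 − fm = 0.6944  ⇒  fm × (0.07 − 1) = −0.3056  ⇒  fm = 0.329.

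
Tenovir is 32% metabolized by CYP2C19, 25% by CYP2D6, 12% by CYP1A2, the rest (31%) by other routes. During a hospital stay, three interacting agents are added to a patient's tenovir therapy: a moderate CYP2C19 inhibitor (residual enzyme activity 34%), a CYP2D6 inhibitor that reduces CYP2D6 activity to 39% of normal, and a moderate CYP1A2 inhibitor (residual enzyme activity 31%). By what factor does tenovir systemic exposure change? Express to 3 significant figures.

CYP2C19: 0.32 × 0.34 = 0.1088
CYP2D6: 0.25 × 0.39 = 0.0975
CYP1A2: 0.12 × 0.31 = 0.0372
Other: 0.31 (unchanged)
Relative clearance = 0.1088 + 0.0975 + 0.0372 + 0.31 = 0.5535.
Net systemic exposure ratio = 1 / 0.5535 = 1.81.

1.81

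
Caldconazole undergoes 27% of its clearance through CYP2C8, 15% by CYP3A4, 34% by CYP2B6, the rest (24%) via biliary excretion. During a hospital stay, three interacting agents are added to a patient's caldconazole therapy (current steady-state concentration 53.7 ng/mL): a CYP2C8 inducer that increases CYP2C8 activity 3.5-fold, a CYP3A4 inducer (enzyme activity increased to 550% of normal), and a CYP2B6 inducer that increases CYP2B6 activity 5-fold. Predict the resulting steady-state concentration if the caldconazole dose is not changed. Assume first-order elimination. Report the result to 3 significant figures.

14.5 ng/mL

CYP2C8: 0.27 × 3.5 = 0.945
CYP3A4: 0.15 × 5.5 = 0.825
CYP2B6: 0.34 × 5 = 1.7
Other: 0.24 (unchanged)
Relative clearance = 0.945 + 0.825 + 1.7 + 0.24 = 3.71.
Steady-state concentration ∝ 1/CL: new value = 53.7 / 3.71 = 14.5 ng/mL.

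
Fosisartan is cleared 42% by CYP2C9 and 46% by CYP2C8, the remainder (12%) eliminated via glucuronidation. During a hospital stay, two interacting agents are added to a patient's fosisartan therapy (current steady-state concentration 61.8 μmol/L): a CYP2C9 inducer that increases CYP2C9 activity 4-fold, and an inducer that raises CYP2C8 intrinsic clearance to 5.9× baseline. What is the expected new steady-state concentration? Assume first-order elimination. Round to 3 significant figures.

13.7 μmol/L

The CYP2C9 pathway (42% of clearance) rises to 4× activity: 0.42 × 4 = 1.68.
The CYP2C8 pathway (46% of clearance) rises to 5.9× activity: 0.46 × 5.9 = 2.714.
Non-CYP routes (12%) are unchanged.
CL_new/CL_old = 1.68 + 2.714 + 0.12 = 4.514.
Steady-state concentration ∝ 1/CL: new value = 61.8 / 4.514 = 13.7 μmol/L.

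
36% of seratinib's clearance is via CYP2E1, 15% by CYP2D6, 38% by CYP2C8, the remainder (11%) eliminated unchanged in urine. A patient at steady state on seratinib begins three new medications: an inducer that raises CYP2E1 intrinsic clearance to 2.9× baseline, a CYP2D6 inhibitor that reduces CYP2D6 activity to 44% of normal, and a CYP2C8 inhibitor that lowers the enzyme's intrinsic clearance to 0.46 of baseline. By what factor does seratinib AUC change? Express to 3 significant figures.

CYP2E1: 0.36 × 2.9 = 1.044
CYP2D6: 0.15 × 0.44 = 0.066
CYP2C8: 0.38 × 0.46 = 0.1748
Other: 0.11 (unchanged)
CL_new/CL_old = 1.044 + 0.066 + 0.1748 + 0.11 = 1.3948.
AUC ∝ 1/CL: fold-change = 1 / 1.3948 = 0.717.

0.717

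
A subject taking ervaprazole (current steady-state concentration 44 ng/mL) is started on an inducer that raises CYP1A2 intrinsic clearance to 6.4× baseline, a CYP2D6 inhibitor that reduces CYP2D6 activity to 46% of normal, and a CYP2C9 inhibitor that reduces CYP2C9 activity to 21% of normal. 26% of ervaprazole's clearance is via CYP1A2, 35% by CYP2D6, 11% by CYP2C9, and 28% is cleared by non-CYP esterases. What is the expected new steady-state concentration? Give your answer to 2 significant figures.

The CYP1A2 pathway (26% of clearance) increases to 6.4× activity: 0.26 × 6.4 = 1.664.
The CYP2D6 pathway (35% of clearance) is reduced to 0.46× activity: 0.35 × 0.46 = 0.161.
The CYP2C9 pathway (11% of clearance) falls to 0.21× activity: 0.11 × 0.21 = 0.0231.
Non-CYP routes (28%) are unchanged.
Relative clearance = 1.664 + 0.161 + 0.0231 + 0.28 = 2.1281.
Steady-state concentration ∝ 1/CL: new value = 44 / 2.1281 = 21 ng/mL.

21 ng/mL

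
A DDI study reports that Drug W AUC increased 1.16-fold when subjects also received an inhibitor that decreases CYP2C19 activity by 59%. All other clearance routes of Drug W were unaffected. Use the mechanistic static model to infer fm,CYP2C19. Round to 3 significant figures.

Write x for the fraction cleared via CYP2C19. The observed AUC change means clearance fell to 1/1.16 = 0.8621 of baseline.
Setting x·0.41 + (1 − x) = 0.8621 and solving: x = (0.8621 − 1)/(0.41 − 1) = 0.234.

0.234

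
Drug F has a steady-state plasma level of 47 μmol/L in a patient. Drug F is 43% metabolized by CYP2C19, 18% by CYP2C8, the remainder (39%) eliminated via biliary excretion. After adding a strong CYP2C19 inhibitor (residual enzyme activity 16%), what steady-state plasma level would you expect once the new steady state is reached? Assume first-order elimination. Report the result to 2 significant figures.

74 μmol/L

The CYP2C19 pathway (43% of clearance) falls to 0.16× activity: 0.43 × 0.16 = 0.0688.
CYP2C8 (18%) and the residual 39% are unaffected.
New clearance relative to baseline: 0.0688 + 0.18 + 0.39 = 0.6388.
With dosing unchanged, steady-state plasma level scales as 1/CL: 47 / 0.6388 = 74 μmol/L.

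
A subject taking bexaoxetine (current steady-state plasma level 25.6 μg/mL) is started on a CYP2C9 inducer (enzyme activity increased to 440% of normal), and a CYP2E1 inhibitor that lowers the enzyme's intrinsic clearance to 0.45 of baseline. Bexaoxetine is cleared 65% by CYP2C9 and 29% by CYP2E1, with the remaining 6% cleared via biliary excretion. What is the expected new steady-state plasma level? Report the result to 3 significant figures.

8.39 μg/mL

CYP2C9: 0.65 × 4.4 = 2.86
CYP2E1: 0.29 × 0.45 = 0.1305
Other: 0.06 (unchanged)
CL_new/CL_old = 2.86 + 0.1305 + 0.06 = 3.0505.
Steady-state plasma level ∝ 1/CL: new value = 25.6 / 3.0505 = 8.39 μg/mL.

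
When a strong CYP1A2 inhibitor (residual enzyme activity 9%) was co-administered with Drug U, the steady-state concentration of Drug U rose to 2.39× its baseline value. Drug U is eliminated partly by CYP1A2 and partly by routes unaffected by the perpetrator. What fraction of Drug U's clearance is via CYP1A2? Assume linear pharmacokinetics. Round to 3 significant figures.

Let x = fm,CYP1A2. Because steady-state concentration ∝ 1/CL, relative clearance fell to 1/2.39 = 0.4184.
Setting x·0.09 + (1 − x) = 0.4184 and solving: x = (0.4184 − 1)/(0.09 − 1) = 0.639.

0.639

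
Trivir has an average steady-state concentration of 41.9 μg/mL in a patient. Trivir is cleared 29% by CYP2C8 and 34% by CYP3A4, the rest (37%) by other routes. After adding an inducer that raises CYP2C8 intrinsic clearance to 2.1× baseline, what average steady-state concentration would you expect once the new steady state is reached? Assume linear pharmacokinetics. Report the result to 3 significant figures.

31.8 μg/mL

The CYP2C8 pathway (29% of clearance) is boosted to 2.1× activity: 0.29 × 2.1 = 0.609.
CYP3A4 (34%) and the residual 37% are unaffected.
Relative clearance = 0.609 + 0.34 + 0.37 = 1.319.
With dosing unchanged, average steady-state concentration scales as 1/CL: 41.9 / 1.319 = 31.8 μg/mL.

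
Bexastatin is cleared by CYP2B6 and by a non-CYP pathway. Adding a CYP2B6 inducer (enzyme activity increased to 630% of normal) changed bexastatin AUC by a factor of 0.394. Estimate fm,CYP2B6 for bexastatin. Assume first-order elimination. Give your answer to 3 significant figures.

0.290

Let x = fm,CYP2B6. Because AUC ∝ 1/CL, relative clearance rose to 1/0.394 = 2.538.
Only the CYP2B6 route changed, so 2.538 = x·6.3 + (1 − x), giving x = 0.290.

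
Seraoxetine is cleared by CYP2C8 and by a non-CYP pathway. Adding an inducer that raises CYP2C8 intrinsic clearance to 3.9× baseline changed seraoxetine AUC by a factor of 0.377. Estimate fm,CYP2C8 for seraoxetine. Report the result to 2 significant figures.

Call the CYP2C8 fraction fm. After the interaction, CL_new/CL_old = fm × 3.9 + (1 − fm).
AUC ratio = 1 / (new CL fraction), so new CL fraction = 1 / 0.377 = 2.653.
fm × 3.9 + 1 − fm = 2.653  ⇒  fm × (3.9 − 1) = 1.653  ⇒  fm = 0.57.

0.57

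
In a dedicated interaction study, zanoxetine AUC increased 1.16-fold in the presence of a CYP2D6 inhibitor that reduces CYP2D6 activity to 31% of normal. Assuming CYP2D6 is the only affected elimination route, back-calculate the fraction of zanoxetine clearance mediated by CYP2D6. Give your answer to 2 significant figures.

CL'/CL = 1 / 1.16 = 0.8621
0.31·fm + (1 − fm) = 0.8621
fm = (0.8621 − 1) / (0.31 − 1) = 0.20

0.20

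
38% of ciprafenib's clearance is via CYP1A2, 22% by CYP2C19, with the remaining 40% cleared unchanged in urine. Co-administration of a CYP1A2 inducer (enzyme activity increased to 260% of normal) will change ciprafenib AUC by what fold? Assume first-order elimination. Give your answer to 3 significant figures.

The CYP1A2 pathway (38% of clearance) is boosted to 2.6× activity: 0.38 × 2.6 = 0.988.
CYP2C19 (22%) and the residual 40% are unaffected.
Relative clearance = 0.988 + 0.22 + 0.4 = 1.608.
Since AUC ∝ 1/CL, the ratio is 1 / 1.608 = 0.622.

0.622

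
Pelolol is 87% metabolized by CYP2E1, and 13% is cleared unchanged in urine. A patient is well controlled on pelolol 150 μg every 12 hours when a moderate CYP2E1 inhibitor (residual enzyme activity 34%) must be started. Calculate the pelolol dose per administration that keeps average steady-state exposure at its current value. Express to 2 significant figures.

CYP2E1: 0.87 × 0.34 = 0.2958
Other: 0.13 (unchanged)
CL_new/CL_old = 0.2958 + 0.13 = 0.4258.
Exposure is unchanged when dose changes in proportion to clearance. New dose = 150 μg × 0.4258 = 64 μg.

64 μg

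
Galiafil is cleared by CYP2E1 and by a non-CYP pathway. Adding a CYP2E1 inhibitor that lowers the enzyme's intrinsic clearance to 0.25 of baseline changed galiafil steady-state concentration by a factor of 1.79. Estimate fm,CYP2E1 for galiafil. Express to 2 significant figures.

Write x for the fraction cleared via CYP2E1. The observed steady-state concentration change means clearance fell to 1/1.79 = 0.5587 of baseline.
Setting x·0.25 + (1 − x) = 0.5587 and solving: x = (0.5587 − 1)/(0.25 − 1) = 0.59.

0.59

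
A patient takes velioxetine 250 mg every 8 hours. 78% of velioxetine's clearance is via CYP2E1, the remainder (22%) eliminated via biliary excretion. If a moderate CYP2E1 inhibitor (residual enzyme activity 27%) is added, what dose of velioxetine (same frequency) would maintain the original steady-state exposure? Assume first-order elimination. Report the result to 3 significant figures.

108 mg

The CYP2E1 pathway (78% of clearance) falls to 0.27× activity: 0.78 × 0.27 = 0.2106.
Non-CYP routes (22%) are unchanged.
CL_new/CL_old = 0.2106 + 0.22 = 0.4306.
To maintain the same steady-state level, dose must scale with clearance: new dose = 250 × 0.4306 = 108 mg.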